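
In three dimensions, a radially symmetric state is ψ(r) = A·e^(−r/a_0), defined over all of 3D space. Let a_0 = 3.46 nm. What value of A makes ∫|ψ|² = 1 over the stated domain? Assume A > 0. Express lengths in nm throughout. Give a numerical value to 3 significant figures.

A ≈ 0.0877 nm^(-3/2)

Normalization requires ∫|ψ|² 4πr² dr = 1, integrated from 0 to ∞.
In 3D with spherical symmetry the volume element is 4πr² dr.
Using ∫₀^∞ rⁿ e^(−αr) dr = n!/αⁿ⁺¹, the integral (without the A² prefactor) comes out to π·a_0^3.
Setting this equal to 1 gives A² = 1/(π·a_0^3).
With a_0 = 3.46: A² = 0.007685 and A = 0.08766.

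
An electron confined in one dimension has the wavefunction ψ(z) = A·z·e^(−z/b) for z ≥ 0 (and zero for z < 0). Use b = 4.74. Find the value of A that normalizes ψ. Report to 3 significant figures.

A ≈ 0.194

The normalization condition is ∫|ψ|² dz = 1 from 0 to ∞.
Recall ∫₀^∞ z^m e^(−z/β) dz = m!·β^(m+1), carrying out the integral gives A² · b^3/4.
Substituting b = 4.74 gives A² = 0.03756, so A = 0.1938.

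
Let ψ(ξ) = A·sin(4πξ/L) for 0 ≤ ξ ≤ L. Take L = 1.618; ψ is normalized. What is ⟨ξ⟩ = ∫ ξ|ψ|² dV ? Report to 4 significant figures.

The expectation value is the |ψ|²-weighted average of ξ: ∫ ξ|ψ|² dξ.
Using sin²θ = (1 − cos 2θ)/2, since the A² factors cancel between numerator and denominator, ⟨ξ⟩ = L/2.
Putting L = 1.618 gives 0.80900.

⟨ξ⟩ ≈ 0.8090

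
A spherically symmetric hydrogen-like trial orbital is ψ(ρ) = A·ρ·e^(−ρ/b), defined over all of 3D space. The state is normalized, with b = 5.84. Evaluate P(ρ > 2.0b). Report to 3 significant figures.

P ≈ 0.629

With dV = 4πρ²dρ, the probability is ∫|ψ|² dV over ρ > 2.0b.
Normalization gives A² = 1/(3·π·b^5).
Substituting u = ρ/b, A², 4π and the length scale all cancel in the ratio: P = ∫_{2.0}^{∞} u^4·e^(-2·u) du / ∫_{0}^{∞} u^4·e^(-2·u) du.
An antiderivative of u^4·e^(-2·u) is -(u^4/2 + u^3 + 3·u^2/2 + 3·u/2 + 3/4)·e^(-2·u); evaluating from 2.0 to ∞ gives 103·e^(-4)/4, while the full integral is 3/4.
Taking the ratio yields P = 0.6288.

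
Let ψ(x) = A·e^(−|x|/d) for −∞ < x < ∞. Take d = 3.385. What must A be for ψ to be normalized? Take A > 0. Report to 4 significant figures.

A ≈ 0.5435

Normalization requires ∫|ψ|² dx = 1, integrated from −∞ to ∞.
Recall ∫₀^∞ x^m e^(−x/β) dx = m!·β^(m+1), ∫|ψ|² dx = A²·(d).
Hence A² = 1/[d].
Plugging in d = 3.385 yields A = 0.54353.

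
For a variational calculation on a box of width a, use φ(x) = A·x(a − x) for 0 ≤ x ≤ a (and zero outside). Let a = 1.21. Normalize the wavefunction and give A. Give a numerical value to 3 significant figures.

Normalization requires ∫|φ|² dx = 1, integrated from 0 to a.
The integral (without the A² prefactor) comes out to a^5/30.
Plugging in a = 1.21 yields A = 3.401.

A ≈ 3.40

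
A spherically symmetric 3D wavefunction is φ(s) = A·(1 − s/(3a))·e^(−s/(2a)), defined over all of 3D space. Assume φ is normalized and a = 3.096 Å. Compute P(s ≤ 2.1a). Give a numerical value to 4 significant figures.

P ≈ 0.3315

P = ∫ |φ|² 4πs² ds over s ≤ 2.1a.
Normalization gives A² = 1/(8·π·a^3/3).
Let u = s/a; then A², 4π and the length scale all cancel, so P = ∫_{0}^{2.1} u^2·(1 - u/3)^2·e^(-u) du ÷ ∫_{0}^{∞} u^2·(1 - u/3)^2·e^(-u) du.
An antiderivative of u^2·(1 - u/3)^2·e^(-u) is (-u^4 + 2·u^3 - 3·u^2 - 6·u - 6)·e^(-u)/9; evaluating from 0 to 2.1 gives ≈ 0.220978, while the full integral is 2/3.
Taking the ratio yields P = 0.33147.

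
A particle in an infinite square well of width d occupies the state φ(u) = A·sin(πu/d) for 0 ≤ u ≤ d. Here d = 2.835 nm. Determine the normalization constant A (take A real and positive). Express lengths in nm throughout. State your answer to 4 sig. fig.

Normalization requires ∫|φ|² du = 1, integrated from 0 to d.
The integral (without the A² prefactor) comes out to d/2.
Hence A² = 1/[d/2].
Plugging in d = 2.835 yields A = 0.83992.

A ≈ 0.8399 nm^(-1/2)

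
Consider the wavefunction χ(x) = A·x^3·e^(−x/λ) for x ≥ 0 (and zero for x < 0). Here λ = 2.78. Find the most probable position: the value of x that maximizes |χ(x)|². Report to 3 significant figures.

x ≈ 8.34

Differentiate |χ(x)|² with respect to x and set to zero.
This gives x = 3·λ.
With λ = 2.78, the most probable position is 8.340.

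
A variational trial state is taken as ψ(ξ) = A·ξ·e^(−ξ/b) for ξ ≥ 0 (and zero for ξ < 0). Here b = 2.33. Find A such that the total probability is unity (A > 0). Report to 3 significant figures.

Require ∫ |ψ|² dξ = 1 over the whole domain.
Carrying out the integral gives A² · b^3/4.
Hence A² = 1/[b^3/4].
Plugging in b = 2.33 yields A = 0.5623.

A ≈ 0.562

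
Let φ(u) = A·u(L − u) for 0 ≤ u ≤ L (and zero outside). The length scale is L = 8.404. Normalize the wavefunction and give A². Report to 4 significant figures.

Normalization requires ∫|φ|² du = 1, integrated from 0 to L.
The integral (without the A² prefactor) comes out to L^5/30.
Hence A² = 1/[L^5/30].
Substituting L = 8.404 gives A² = 0.00071563, so A = 0.026751.

A^2 ≈ 0.0007156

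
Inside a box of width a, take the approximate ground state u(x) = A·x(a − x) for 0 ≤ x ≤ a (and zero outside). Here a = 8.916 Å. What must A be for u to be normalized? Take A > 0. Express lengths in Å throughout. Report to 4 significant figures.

Require ∫ |u|² dx = 1 over the whole domain.
∫|u|² dx = A²·(a^5/30).
With a = 8.916: A² = 0.00053244 and A = 0.023075.

A ≈ 0.02307 Å^(-5/2)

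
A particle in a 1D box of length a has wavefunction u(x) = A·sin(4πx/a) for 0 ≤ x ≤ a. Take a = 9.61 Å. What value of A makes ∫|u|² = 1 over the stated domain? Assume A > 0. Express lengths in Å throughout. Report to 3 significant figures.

A ≈ 0.456 Å^(-1/2)

Normalization requires ∫|u|² dx = 1, integrated from 0 to a.
Carrying out the integral gives A² · a/2.
Plugging in a = 9.61 yields A = 0.4562.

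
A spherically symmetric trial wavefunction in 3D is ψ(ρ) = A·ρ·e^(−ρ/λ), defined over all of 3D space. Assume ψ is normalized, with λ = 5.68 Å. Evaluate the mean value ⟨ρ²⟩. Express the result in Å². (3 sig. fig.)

⟨ρ^2⟩ ≈ 242 Å^2

By definition ⟨ρ²⟩ = ∫ ρ^2 |ψ(ρ)|² 4πρ² dρ.
Recall ∫₀^∞ ρ^m e^(−ρ/β) dρ = m!·β^(m+1), the ratio of the moment integral to the normalization integral gives ⟨ρ²⟩ = 15·λ^2/2.
Putting λ = 5.68 gives 242.0.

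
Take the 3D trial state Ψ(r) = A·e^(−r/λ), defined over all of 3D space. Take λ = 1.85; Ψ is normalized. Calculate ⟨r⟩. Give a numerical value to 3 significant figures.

⟨r⟩ ≈ 2.78

By definition ⟨r⟩ = ∫ r |Ψ(r)|² 4πr² dr.
Using ∫₀^∞ rⁿ e^(−αr) dr = n!/αⁿ⁺¹, evaluating both integrals, ⟨r⟩ = 3·λ/2.
With λ = 1.85, ⟨r⟩ = 2.775.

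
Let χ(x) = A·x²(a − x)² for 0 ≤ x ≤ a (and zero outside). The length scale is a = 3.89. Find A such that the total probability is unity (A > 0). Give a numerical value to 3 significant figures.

A ≈ 0.0556

Normalization requires ∫|χ|² dx = 1, integrated from 0 to a.
With χ = A·x²(a − x)², the integral evaluates to A²·[a^9/630].
So A² = (a^9/630)^(−1).
Substituting a = 3.89 gives A² = 0.003089, so A = 0.05558.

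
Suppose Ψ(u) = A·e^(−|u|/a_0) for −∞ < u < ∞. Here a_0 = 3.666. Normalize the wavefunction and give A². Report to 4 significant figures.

The normalization condition is ∫|Ψ|² du = 1 from −∞ to ∞.
With Ψ = A·e^(−|u|/a_0), the integral evaluates to A²·[a_0].
Setting this equal to 1 gives A² = 1/(a_0).
With a_0 = 3.666: A² = 0.27278 and A = 0.52228.

A^2 ≈ 0.2728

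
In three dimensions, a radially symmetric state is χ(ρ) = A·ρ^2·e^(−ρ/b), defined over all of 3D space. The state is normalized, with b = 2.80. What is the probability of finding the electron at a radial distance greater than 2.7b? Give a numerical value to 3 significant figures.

P = ∫ |χ|² 4πρ² dρ over ρ > 2.7b.
A² is fixed by ∫₀^∞ 4πρ²|χ|² dρ = 1, i.e. A² = (45·π·b^7/2)^(−1).
Let u = ρ/b; then A², 4π and the length scale all cancel, so P = ∫_{2.7}^{∞} u^6·e^(-2·u) du ÷ ∫_{0}^{∞} u^6·e^(-2·u) du.
Using ∫ u^6·e^(-2·u) du = -(4·u^6 + 12·u^5 + 30·u^4 + 60·u^3 + 90·u^2 + 90·u + 45)·e^(-2·u)/8, the numerator is ≈ 3.9469 and the denominator is 45/8.
The region integral divided by the full integral gives P = 0.7017.

P ≈ 0.702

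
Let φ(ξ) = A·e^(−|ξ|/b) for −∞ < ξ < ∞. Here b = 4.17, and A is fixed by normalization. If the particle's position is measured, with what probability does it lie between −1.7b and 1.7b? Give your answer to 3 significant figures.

P = ∫_{−1.7b}^{1.7b} |φ(ξ)|² dξ.
Since A² = 1/(b), this is the region integral divided by the full normalization integral.
Both integrals are even about ξ = 0, so only the ξ ≥ 0 halves are needed (the factors of 2 cancel). Substituting u = ξ/b, A² and the length scale cancel in the ratio: P = ∫_{0}^{1.7} e^(-2·u) du / ∫_{0}^{∞} e^(-2·u) du.
Using ∫ e^(-2·u) du = -e^(-2·u)/2, the numerator is 1/2 - e^(-17/5)/2 and the denominator is 1/2.
This works out to P = 0.9666.

P ≈ 0.967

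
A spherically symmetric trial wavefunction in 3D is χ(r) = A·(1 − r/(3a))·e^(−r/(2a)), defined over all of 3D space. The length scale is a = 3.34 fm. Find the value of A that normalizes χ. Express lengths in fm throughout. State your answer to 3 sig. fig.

Require ∫ |χ|² 4πr² dr = 1 over the whole domain.
(Spherical symmetry: dV = 4πr² dr.)
Using ∫₀^∞ rⁿ e^(−αr) dr = n!/αⁿ⁺¹, the integral (without the A² prefactor) comes out to 8·π·a^3/3.
So A² = (8·π·a^3/3)^(−1).
Substituting a = 3.34 gives A² = 0.003204, so A = 0.05660.

A ≈ 0.0566 fm^(-3/2)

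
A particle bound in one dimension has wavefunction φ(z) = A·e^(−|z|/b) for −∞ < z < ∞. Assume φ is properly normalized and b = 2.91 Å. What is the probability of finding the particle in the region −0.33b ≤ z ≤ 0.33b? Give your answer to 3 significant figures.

P ≈ 0.483

|φ|² is the probability density, so P = ∫_{−0.33b}^{0.33b} |φ|² dz.
With A² fixed by ∫|φ|² = 1, i.e. A² = (b)^(−1), substitute and integrate.
Both integrals are even about z = 0, so only the z ≥ 0 halves are needed (the factors of 2 cancel). Substituting u = z/b, A² and the length scale cancel in the ratio: P = ∫_{0}^{0.33} e^(-2·u) du / ∫_{0}^{∞} e^(-2·u) du.
With ∫ e^(-2·u) du = -e^(-2·u)/2 + C, the region integral is 1/2 - e^(-33/50)/2 and the full one is 1/2.
The result is P = 0.4831.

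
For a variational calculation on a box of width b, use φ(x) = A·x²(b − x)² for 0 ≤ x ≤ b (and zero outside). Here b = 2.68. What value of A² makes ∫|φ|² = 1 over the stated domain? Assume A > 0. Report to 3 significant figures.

A^2 ≈ 0.0883

Normalization requires ∫|φ|² dx = 1, integrated from 0 to b.
Expanding the polynomial and integrating term by term, carrying out the integral gives A² · b^9/630.
Setting this equal to 1 gives A² = 1/(b^9/630).
Plugging in b = 2.68 yields A = 0.2972.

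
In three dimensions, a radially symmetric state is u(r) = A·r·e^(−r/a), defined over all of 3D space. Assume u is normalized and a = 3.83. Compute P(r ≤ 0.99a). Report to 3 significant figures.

P ≈ 0.0509

Integrate the radial probability density 4πr²|u|² over r ≤ 0.99a.
A² is fixed by ∫₀^∞ 4πr²|u|² dr = 1, i.e. A² = (3·π·a^5)^(−1).
Substituting t = r/a, A², 4π and the length scale all cancel in the ratio: P = ∫_{0}^{0.99} t^4·e^(-2·t) dt / ∫_{0}^{∞} t^4·e^(-2·t) dt.
Using ∫ t^4·e^(-2·t) dt = -(t^4/2 + t^3 + 3·t^2/2 + 3·t/2 + 3/4)·e^(-2·t), the numerator is ≈ 0.038150 and the denominator is 3/4.
The region integral divided by the full integral gives P = 0.05087.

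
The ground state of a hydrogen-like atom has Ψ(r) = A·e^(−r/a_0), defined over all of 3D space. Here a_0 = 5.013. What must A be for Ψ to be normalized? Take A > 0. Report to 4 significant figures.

A ≈ 0.05027

Normalization requires ∫|Ψ|² 4πr² dr = 1, integrated from 0 to ∞.
In 3D with spherical symmetry the volume element is 4πr² dr.
Using ∫₀^∞ rⁿ e^(−αr) dr = n!/αⁿ⁺¹, with Ψ = A·e^(−r/a_0), the integral evaluates to A²·[π·a_0^3].
Hence A² = 1/[π·a_0^3].
With a_0 = 5.013: A² = 0.0025267 and A = 0.050266.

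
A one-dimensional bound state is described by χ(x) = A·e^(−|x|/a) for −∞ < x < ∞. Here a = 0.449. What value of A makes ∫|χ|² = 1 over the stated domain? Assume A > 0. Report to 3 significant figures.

A ≈ 1.49

Require ∫ |χ|² dx = 1 over the whole domain.
With χ = A·e^(−|x|/a), the integral evaluates to A²·[a].
Hence A² = 1/[a].
Plugging in a = 0.449 yields A = 1.492.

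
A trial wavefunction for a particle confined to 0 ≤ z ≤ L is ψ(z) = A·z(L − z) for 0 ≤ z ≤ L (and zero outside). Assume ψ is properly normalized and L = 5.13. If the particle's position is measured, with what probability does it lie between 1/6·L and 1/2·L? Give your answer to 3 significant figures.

The probability is P = ∫ |ψ|² dz over [1/6·L, 1/2·L].
With A² fixed by ∫|ψ|² = 1, i.e. A² = (L^5/30)^(−1), substitute and integrate.
Let u = z/L; then A² and the length scale cancel, so P = ∫_{1/6}^{1/2} u^2·(1 - u)^2 du ÷ ∫_{0}^{1} u^2·(1 - u)^2 du.
Using ∫ u^2·(1 - u)^2 du = u^3·(6·u^2 - 15·u + 10)/30, the numerator is ≈ 0.015484 and the denominator is 1/30.
The result is P = 301/648.

P ≈ 0.465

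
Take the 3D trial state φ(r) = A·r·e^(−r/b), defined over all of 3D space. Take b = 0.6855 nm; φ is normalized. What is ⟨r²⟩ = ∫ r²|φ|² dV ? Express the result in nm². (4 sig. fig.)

By definition ⟨r²⟩ = ∫ r^2 |φ(r)|² 4πr² dr.
Since the A² factors cancel between numerator and denominator, ⟨r²⟩ = 15·b^2/2.
With b = 0.6855, ⟨r^2⟩ = 3.5243.

⟨r^2⟩ ≈ 3.524 nm^2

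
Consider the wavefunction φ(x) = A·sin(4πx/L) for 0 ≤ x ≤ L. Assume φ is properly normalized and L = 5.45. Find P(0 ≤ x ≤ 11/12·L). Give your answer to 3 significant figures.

P ≈ 0.951

P = ∫_{0}^{11/12·L} |φ(x)|² dx.
The normalization integral ∫|φ|²dx over the whole domain equals L/2·A², and A² cancels in the ratio.
Substituting u = x/L, A² and the length scale cancel in the ratio: P = ∫_{0}^{11/12} sin(4·π·u)^2 du / ∫_{0}^{1} sin(4·π·u)^2 du.
Using ∫ sin(4·π·u)^2 du = u/2 - sin(4·π·u)·cos(4·π·u)/(8·π), the numerator is √(3)/(32·π) + 11/24 and the denominator is 1/2.
The result is P = √(3)/(16·π) + 11/12.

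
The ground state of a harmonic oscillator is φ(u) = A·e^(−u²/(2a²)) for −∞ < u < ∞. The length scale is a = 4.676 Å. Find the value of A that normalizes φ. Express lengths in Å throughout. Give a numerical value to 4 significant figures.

A ≈ 0.3474 Å^(-1/2)

The normalization condition is ∫|φ|² du = 1 from −∞ to ∞.
Using the Gaussian integral ∫_{−∞}^{∞} e^(−αu²) du = √(π/α), carrying out the integral gives A² · √(π)·a.
Hence A² = 1/[√(π)·a].
Substituting a = 4.676 gives A² = 0.12066, so A = 0.34736.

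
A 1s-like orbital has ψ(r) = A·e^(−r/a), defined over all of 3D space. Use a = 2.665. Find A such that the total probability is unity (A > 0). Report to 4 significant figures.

The normalization condition is ∫|ψ|² 4πr² dr = 1 from 0 to ∞.
In 3D with spherical symmetry the volume element is 4πr² dr.
Recall ∫₀^∞ r^m e^(−r/β) dr = m!·β^(m+1), carrying out the integral gives A² · π·a^3.
So A² = (π·a^3)^(−1).
Plugging in a = 2.665 yields A = 0.12968.

A ≈ 0.1297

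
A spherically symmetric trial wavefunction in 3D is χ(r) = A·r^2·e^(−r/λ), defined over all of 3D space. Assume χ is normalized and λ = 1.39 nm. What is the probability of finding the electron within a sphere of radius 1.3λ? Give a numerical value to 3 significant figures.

P = ∫ |χ|² 4πr² dr over r ≤ 1.3λ.
The full normalization integral is A²·[45·π·λ^7/2] = 1, fixing A².
In terms of u = r/λ (A², 4π and the length scale all cancel between numerator and denominator), P = [∫_{0}^{1.3} u^6·e^(-2·u) du] / [∫_{0}^{∞} u^6·e^(-2·u) du].
With ∫ u^6·e^(-2·u) du = -(4·u^6 + 12·u^5 + 30·u^4 + 60·u^3 + 90·u^2 + 90·u + 45)·e^(-2·u)/8 + C, the region integral is ≈ 0.096582 and the full one is 45/8.
The region integral divided by the full integral gives P = 0.01717.

P ≈ 0.0172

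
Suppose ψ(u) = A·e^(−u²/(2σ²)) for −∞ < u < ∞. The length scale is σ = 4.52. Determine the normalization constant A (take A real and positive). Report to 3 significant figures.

Normalization requires ∫|ψ|² du = 1, integrated from −∞ to ∞.
Using the Gaussian integral ∫_{−∞}^{∞} e^(−αu²) du = √(π/α), the integral (without the A² prefactor) comes out to √(π)·σ.
Hence A² = 1/[√(π)·σ].
Plugging in σ = 4.52 yields A = 0.3533.

A ≈ 0.353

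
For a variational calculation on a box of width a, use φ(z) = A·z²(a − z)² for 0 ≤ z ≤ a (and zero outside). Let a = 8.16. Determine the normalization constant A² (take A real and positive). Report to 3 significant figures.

We need A² ∫|f|² dz = 1, taking the integral from 0 to a.
The integral (without the A² prefactor) comes out to a^9/630.
Hence A² = 1/[a^9/630].
Plugging in a = 8.16 yields A = 0.001982.

A^2 ≈ 0.00000393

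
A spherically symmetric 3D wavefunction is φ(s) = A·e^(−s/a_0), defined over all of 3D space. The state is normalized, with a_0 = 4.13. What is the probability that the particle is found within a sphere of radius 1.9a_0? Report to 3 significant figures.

P ≈ 0.731

With dV = 4πs²ds, the probability is ∫|φ|² dV over s ≤ 1.9a_0.
The full normalization integral is A²·[π·a_0^3] = 1, fixing A².
In terms of u = s/a_0 (A², 4π and the length scale all cancel between numerator and denominator), P = [∫_{0}^{1.9} u^2·e^(-2·u) du] / [∫_{0}^{∞} u^2·e^(-2·u) du].
Using ∫ u^2·e^(-2·u) du = -(2·u^2 + 2·u + 1)·e^(-2·u)/4, the numerator is 1/4 - 601·e^(-19/5)/200 and the denominator is 1/4.
The region integral divided by the full integral gives P = 0.7311.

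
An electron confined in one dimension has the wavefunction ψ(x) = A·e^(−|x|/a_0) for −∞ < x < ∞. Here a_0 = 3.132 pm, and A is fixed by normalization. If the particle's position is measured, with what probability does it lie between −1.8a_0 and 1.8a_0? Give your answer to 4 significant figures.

P ≈ 0.9727

The probability is P = ∫ |ψ|² dx over [−1.8a_0, 1.8a_0].
The normalization integral ∫|ψ|²dx over the whole domain equals a_0·A², and A² cancels in the ratio.
Both integrals are even about x = 0, so only the x ≥ 0 halves are needed (the factors of 2 cancel). Let u = x/a_0; then A² and the length scale cancel, so P = ∫_{0}^{1.8} e^(-2·u) du ÷ ∫_{0}^{∞} e^(-2·u) du.
With ∫ e^(-2·u) du = -e^(-2·u)/2 + C, the region integral is 1/2 - e^(-18/5)/2 and the full one is 1/2.
The result is P = 0.97268.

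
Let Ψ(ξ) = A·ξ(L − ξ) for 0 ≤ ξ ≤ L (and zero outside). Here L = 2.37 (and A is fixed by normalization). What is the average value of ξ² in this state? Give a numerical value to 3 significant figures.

⟨ξ^2⟩ ≈ 1.60

By definition ⟨ξ²⟩ = ∫ ξ^2 |Ψ(ξ)|² dξ.
The ratio of the moment integral to the normalization integral gives ⟨ξ²⟩ = 2·L^2/7.
Putting L = 2.37 gives 1.605.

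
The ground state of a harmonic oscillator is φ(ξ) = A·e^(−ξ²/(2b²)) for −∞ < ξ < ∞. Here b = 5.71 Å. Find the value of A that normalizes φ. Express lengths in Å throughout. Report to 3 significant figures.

A ≈ 0.314 Å^(-1/2)

Normalization requires ∫|φ|² dξ = 1, integrated from −∞ to ∞.
With ∫_{−∞}^{∞} ξ^(2m) e^(−αξ²) dξ = (2m−1)!!·√π / (2^m α^(m+1/2)), the integral (without the A² prefactor) comes out to √(π)·b.
Setting this equal to 1 gives A² = 1/(√(π)·b).
Plugging in b = 5.71 yields A = 0.3143.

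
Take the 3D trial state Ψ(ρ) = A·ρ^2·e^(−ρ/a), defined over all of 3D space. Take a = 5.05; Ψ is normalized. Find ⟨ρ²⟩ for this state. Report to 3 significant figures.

⟨ρ^2⟩ ≈ 357

⟨ρ²⟩ = ∫ ρ^2 |Ψ|² 4πρ² dρ over the full domain.
Evaluating both integrals, ⟨ρ²⟩ = 14·a^2.
With a = 5.05, ⟨ρ^2⟩ = 357.0.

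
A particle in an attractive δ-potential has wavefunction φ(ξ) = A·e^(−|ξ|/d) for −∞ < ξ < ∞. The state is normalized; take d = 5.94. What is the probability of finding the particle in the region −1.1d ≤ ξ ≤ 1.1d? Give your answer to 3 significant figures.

P ≈ 0.889

P = ∫_{−1.1d}^{1.1d} |φ(ξ)|² dξ.
The normalization integral ∫|φ|²dξ over the whole domain equals d·A², and A² cancels in the ratio.
Both integrals are even about ξ = 0, so only the ξ ≥ 0 halves are needed (the factors of 2 cancel). Substituting u = ξ/d, A² and the length scale cancel in the ratio: P = ∫_{0}^{1.1} e^(-2·u) du / ∫_{0}^{∞} e^(-2·u) du.
Using ∫ e^(-2·u) du = -e^(-2·u)/2, the numerator is 1/2 - e^(-11/5)/2 and the denominator is 1/2.
Taking the ratio, P = 0.8892.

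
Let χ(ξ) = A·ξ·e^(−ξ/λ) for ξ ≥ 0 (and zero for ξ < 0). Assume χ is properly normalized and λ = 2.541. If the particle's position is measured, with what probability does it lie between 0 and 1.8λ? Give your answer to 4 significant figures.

P = ∫_{0}^{1.8λ} |χ(ξ)|² dξ.
With A² fixed by ∫|χ|² = 1, i.e. A² = (λ^3/4)^(−1), substitute and integrate.
In terms of u = ξ/λ (A² and the length scale cancel between numerator and denominator), P = [∫_{0}^{1.8} u^2·e^(-2·u) du] / [∫_{0}^{∞} u^2·e^(-2·u) du].
An antiderivative of u^2·e^(-2·u) is -(2·u^2 + 2·u + 1)·e^(-2·u)/4; evaluating from 0 to 1.8 gives 1/4 - 277·e^(-18/5)/100, while the full integral is 1/4.
Evaluating gives P = 0.69725.

P ≈ 0.6973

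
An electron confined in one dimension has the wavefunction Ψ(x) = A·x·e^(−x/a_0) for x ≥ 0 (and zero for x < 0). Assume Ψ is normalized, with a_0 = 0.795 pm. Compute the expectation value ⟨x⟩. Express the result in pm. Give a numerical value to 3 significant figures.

By definition ⟨x⟩ = ∫ x |Ψ(x)|² dx.
Recall ∫₀^∞ x^m e^(−x/β) dx = m!·β^(m+1), since the A² factors cancel between numerator and denominator, ⟨x⟩ = 3·a_0/2.
Putting a_0 = 0.795 gives 1.193.

⟨x⟩ ≈ 1.19 pm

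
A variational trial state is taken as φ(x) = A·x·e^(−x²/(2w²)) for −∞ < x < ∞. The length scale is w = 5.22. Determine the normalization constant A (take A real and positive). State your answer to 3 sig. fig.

Normalization requires ∫|φ|² dx = 1, integrated from −∞ to ∞.
∫|φ|² dx = A²·(√(π)·w^3/2).
Hence A² = 1/[√(π)·w^3/2].
Plugging in w = 5.22 yields A = 0.08907.

A ≈ 0.0891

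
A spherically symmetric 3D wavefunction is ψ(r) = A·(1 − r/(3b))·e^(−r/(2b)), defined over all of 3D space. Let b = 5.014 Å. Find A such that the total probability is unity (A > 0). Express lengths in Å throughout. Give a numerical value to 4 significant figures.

Require ∫ |ψ|² 4πr² dr = 1 over the whole domain.
The angular integral contributes 4π, leaving ∫₀^∞ r²|ψ|² dr.
Carrying out the integral gives A² · 8·π·b^3/3.
So A² = (8·π·b^3/3)^(−1).
Substituting b = 5.014 gives A² = 0.00094695, so A = 0.030773.

A ≈ 0.03077 Å^(-3/2)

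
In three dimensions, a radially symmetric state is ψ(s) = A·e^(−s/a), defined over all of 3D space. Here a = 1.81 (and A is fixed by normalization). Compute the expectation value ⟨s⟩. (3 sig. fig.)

⟨s⟩ = ∫ s |ψ|² 4πs² ds over the full domain.
Evaluating both integrals, ⟨s⟩ = 3·a/2.
With a = 1.81, ⟨s⟩ = 2.715.

⟨s⟩ ≈ 2.72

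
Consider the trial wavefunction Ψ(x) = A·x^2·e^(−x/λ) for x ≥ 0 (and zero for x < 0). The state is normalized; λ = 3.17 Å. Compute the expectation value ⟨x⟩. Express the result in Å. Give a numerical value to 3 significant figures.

The expectation value is the |Ψ|²-weighted average of x: ∫ x|Ψ|² dx.
Evaluating both integrals, ⟨x⟩ = 5·λ/2.
Putting λ = 3.17 gives 7.925.

⟨x⟩ ≈ 7.93 Å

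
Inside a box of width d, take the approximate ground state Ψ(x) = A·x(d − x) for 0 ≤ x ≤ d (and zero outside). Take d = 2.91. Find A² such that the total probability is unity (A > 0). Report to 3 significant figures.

A^2 ≈ 0.144

Normalization requires ∫|Ψ|² dx = 1, integrated from 0 to d.
Expanding the polynomial and integrating term by term, ∫|Ψ|² dx = A²·(d^5/30).
Hence A² = 1/[d^5/30].
With d = 2.91: A² = 0.1438 and A = 0.3792.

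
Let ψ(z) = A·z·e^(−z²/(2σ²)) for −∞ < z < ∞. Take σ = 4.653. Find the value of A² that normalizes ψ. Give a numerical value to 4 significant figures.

A^2 ≈ 0.01120

Require ∫ |ψ|² dz = 1 over the whole domain.
∫|ψ|² dz = A²·(√(π)·σ^3/2).
Hence A² = 1/[√(π)·σ^3/2].
Plugging in σ = 4.653 yields A = 0.10583.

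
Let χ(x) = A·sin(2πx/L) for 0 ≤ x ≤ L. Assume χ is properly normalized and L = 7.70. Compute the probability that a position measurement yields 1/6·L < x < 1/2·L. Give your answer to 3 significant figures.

P ≈ 0.402

The probability is P = ∫ |χ|² dx over [1/6·L, 1/2·L].
Since A² = 1/(L/2), this is the region integral divided by the full normalization integral.
Substituting u = x/L, A² and the length scale cancel in the ratio: P = ∫_{1/6}^{1/2} sin(2·π·u)^2 du / ∫_{0}^{1} sin(2·π·u)^2 du.
An antiderivative of sin(2·π·u)^2 is u/2 - sin(4·π·u)/(8·π); evaluating from 1/6 to 1/2 gives √(3)/(16·π) + 1/6, while the full integral is 1/2.
Evaluating gives P = (√(3)/8 + π/3)/π.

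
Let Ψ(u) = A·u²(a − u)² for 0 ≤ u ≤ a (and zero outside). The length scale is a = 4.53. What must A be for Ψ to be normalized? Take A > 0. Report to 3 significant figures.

A ≈ 0.0280

The normalization condition is ∫|Ψ|² du = 1 from 0 to a.
With Ψ = A·u²(a − u)², the integral evaluates to A²·[a^9/630].
So A² = (a^9/630)^(−1).
With a = 4.53: A² = 0.0007843 and A = 0.02800.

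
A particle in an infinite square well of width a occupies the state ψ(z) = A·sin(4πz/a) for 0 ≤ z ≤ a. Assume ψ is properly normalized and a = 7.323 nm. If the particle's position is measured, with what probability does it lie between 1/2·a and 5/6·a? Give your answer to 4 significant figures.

P = ∫_{1/2·a}^{5/6·a} |ψ(z)|² dz.
With A² fixed by ∫|ψ|² = 1, i.e. A² = (a/2)^(−1), substitute and integrate.
Let u = z/a; then A² and the length scale cancel, so P = ∫_{1/2}^{5/6} sin(4·π·u)^2 du ÷ ∫_{0}^{1} sin(4·π·u)^2 du.
With ∫ sin(4·π·u)^2 du = u/2 - sin(4·π·u)·cos(4·π·u)/(8·π) + C, the region integral is -√(3)/(32·π) + 1/6 and the full one is 1/2.
Taking the ratio, P = (-√(3)/16 + π/3)/π.

P ≈ 0.2989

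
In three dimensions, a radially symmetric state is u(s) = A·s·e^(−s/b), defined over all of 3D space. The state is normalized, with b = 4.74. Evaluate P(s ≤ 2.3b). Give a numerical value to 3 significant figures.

P = ∫ |u|² 4πs² ds over s ≤ 2.3b.
A² is fixed by ∫₀^∞ 4πs²|u|² ds = 1, i.e. A² = (3·π·b^5)^(−1).
Substituting t = s/b, A², 4π and the length scale all cancel in the ratio: P = ∫_{0}^{2.3} t^4·e^(-2·t) dt / ∫_{0}^{∞} t^4·e^(-2·t) dt.
With ∫ t^4·e^(-2·t) dt = -(t^4/2 + t^3 + 3·t^2/2 + 3·t/2 + 3/4)·e^(-2·t) + C, the region integral is ≈ 0.36507 and the full one is 3/4.
This evaluates to P = 0.4868.

P ≈ 0.487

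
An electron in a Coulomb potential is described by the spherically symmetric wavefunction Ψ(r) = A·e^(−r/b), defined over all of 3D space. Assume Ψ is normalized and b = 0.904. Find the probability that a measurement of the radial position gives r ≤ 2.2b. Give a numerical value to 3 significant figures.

P ≈ 0.815

Integrate the radial probability density 4πr²|Ψ|² over r ≤ 2.2b.
Normalization gives A² = 1/(π·b^3).
Substituting u = r/b, A², 4π and the length scale all cancel in the ratio: P = ∫_{0}^{2.2} u^2·e^(-2·u) du / ∫_{0}^{∞} u^2·e^(-2·u) du.
An antiderivative of u^2·e^(-2·u) is -(2·u^2 + 2·u + 1)·e^(-2·u)/4; evaluating from 0 to 2.2 gives 1/4 - 377·e^(-22/5)/100, while the full integral is 1/4.
Taking the ratio yields P = 0.8149.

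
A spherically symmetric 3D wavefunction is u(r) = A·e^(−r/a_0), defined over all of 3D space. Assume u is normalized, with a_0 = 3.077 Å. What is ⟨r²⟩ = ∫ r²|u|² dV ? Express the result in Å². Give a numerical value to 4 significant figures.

⟨r^2⟩ ≈ 28.40 Å^2

⟨r²⟩ = ∫ r^2 |u|² 4πr² dr over the full domain.
With ∫₀^∞ r^4 e^(−αr) dr = 4!/α^5, the ratio of the moment integral to the normalization integral gives ⟨r²⟩ = 3·a_0^2.
With a_0 = 3.077, ⟨r^2⟩ = 28.404.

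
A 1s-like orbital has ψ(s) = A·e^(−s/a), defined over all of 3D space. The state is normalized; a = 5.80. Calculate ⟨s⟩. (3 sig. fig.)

⟨s⟩ = ∫ s |ψ|² 4πs² ds over the full domain.
Evaluating both integrals, ⟨s⟩ = 3·a/2.
With a = 5.80, ⟨s⟩ = 8.700.

⟨s⟩ ≈ 8.70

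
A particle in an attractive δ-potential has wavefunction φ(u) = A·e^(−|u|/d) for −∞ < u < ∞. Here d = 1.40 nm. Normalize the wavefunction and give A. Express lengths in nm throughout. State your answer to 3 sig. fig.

A ≈ 0.845 nm^(-1/2)

Normalization requires ∫|φ|² du = 1, integrated from −∞ to ∞.
With φ = A·e^(−|u|/d), the integral evaluates to A²·[d].
Hence A² = 1/[d].
Substituting d = 1.40 gives A² = 0.7143, so A = 0.8452.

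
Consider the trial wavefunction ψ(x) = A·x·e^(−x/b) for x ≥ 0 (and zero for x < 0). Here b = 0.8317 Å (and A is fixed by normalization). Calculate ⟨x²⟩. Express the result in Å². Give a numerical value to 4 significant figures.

⟨x^2⟩ ≈ 2.075 Å^2

By definition ⟨x²⟩ = ∫ x^2 |ψ(x)|² dx.
Using ∫₀^∞ xⁿ e^(−αx) dx = n!/αⁿ⁺¹, the ratio of the moment integral to the normalization integral gives ⟨x²⟩ = 3·b^2.
With b = 0.8317, ⟨x^2⟩ = 2.0752.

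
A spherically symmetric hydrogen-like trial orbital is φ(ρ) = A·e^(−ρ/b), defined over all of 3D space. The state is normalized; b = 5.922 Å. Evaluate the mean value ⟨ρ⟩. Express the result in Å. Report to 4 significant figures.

⟨ρ⟩ = ∫ ρ |φ|² 4πρ² dρ over the full domain.
Using ∫₀^∞ ρⁿ e^(−αρ) dρ = n!/αⁿ⁺¹, the ratio of the moment integral to the normalization integral gives ⟨ρ⟩ = 3·b/2.
With b = 5.922, ⟨ρ⟩ = 8.8830.

⟨ρ⟩ ≈ 8.883 Å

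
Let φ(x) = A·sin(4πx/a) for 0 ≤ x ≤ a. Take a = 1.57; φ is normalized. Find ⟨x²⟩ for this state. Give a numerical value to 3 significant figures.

⟨x^2⟩ ≈ 0.814

By definition ⟨x²⟩ = ∫ x^2 |φ(x)|² dx.
Evaluating both integrals, ⟨x²⟩ = -a^2/(32·π^2) + a^2/3.
Putting a = 1.57 gives 0.8138.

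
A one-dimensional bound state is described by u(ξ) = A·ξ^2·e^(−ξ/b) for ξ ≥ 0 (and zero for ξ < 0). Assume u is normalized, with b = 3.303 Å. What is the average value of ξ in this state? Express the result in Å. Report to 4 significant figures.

⟨ξ⟩ ≈ 8.258 Å

The expectation value is the |u|²-weighted average of ξ: ∫ ξ|u|² dξ.
With ∫₀^∞ ξ^5 e^(−αξ) dξ = 5!/α^6, the ratio of the moment integral to the normalization integral gives ⟨ξ⟩ = 5·b/2.
With b = 3.303, ⟨ξ⟩ = 8.2575.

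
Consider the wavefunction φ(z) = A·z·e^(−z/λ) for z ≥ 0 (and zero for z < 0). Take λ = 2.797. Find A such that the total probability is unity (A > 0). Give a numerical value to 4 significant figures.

Require ∫ |φ|² dz = 1 over the whole domain.
With φ = A·z·e^(−z/λ), the integral evaluates to A²·[λ^3/4].
Hence A² = 1/[λ^3/4].
With λ = 2.797: A² = 0.18280 and A = 0.42755.

A ≈ 0.4276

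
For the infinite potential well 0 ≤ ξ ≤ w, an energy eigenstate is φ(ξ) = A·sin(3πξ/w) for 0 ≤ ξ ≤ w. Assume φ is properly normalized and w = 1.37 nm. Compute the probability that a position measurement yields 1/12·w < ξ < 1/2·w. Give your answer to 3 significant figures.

P ≈ 0.470

|φ|² is the probability density, so P = ∫_{1/12·w}^{1/2·w} |φ|² dξ.
The normalization integral ∫|φ|²dξ over the whole domain equals w/2·A², and A² cancels in the ratio.
Let u = ξ/w; then A² and the length scale cancel, so P = ∫_{1/12}^{1/2} sin(3·π·u)^2 du ÷ ∫_{0}^{1} sin(3·π·u)^2 du.
With ∫ sin(3·π·u)^2 du = u/2 - sin(6·π·u)/(12·π) + C, the region integral is 1/(12·π) + 5/24 and the full one is 1/2.
Evaluating gives P = (2 + 5·π)/(12·π).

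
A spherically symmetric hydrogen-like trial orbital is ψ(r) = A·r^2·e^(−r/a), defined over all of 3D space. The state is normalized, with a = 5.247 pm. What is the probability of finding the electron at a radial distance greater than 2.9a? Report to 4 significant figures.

With dV = 4πr²dr, the probability is ∫|ψ|² dV over r > 2.9a.
Normalization gives A² = 1/(45·π·a^7/2).
Substituting u = r/a, A², 4π and the length scale all cancel in the ratio: P = ∫_{2.9}^{∞} u^6·e^(-2·u) du / ∫_{0}^{∞} u^6·e^(-2·u) du.
With ∫ u^6·e^(-2·u) du = -(4·u^6 + 12·u^5 + 30·u^4 + 60·u^3 + 90·u^2 + 90·u + 45)·e^(-2·u)/8 + C, the region integral is ≈ 3.59095 and the full one is 45/8.
Taking the ratio yields P = 0.63839.

P ≈ 0.6384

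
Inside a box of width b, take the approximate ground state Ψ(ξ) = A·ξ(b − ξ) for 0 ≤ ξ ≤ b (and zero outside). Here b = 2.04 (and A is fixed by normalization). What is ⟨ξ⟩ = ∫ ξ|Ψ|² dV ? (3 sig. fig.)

The expectation value is the |Ψ|²-weighted average of ξ: ∫ ξ|Ψ|² dξ.
Expanding the polynomial and integrating term by term, evaluating both integrals, ⟨ξ⟩ = b/2.
With b = 2.04, ⟨ξ⟩ = 1.020.

⟨ξ⟩ ≈ 1.02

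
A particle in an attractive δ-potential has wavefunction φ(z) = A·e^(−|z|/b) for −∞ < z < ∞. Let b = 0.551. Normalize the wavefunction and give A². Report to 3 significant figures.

The normalization condition is ∫|φ|² dz = 1 from −∞ to ∞.
Using ∫₀^∞ zⁿ e^(−αz) dz = n!/αⁿ⁺¹, with φ = A·e^(−|z|/b), the integral evaluates to A²·[b].
So A² = (b)^(−1).
Plugging in b = 0.551 yields A = 1.347.

A^2 ≈ 1.81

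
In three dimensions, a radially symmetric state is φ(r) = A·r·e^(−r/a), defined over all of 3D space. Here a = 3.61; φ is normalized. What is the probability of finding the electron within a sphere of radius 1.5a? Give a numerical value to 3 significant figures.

P ≈ 0.185

P = ∫ |φ|² 4πr² dr over r ≤ 1.5a.
The full normalization integral is A²·[3·π·a^5] = 1, fixing A².
In terms of u = r/a (A², 4π and the length scale all cancel between numerator and denominator), P = [∫_{0}^{1.5} u^4·e^(-2·u) du] / [∫_{0}^{∞} u^4·e^(-2·u) du].
Using ∫ u^4·e^(-2·u) du = -(u^4/2 + u^3 + 3·u^2/2 + 3·u/2 + 3/4)·e^(-2·u), the numerator is 3/4 - 393·e^(-3)/32 and the denominator is 3/4.
This evaluates to P = 0.1847.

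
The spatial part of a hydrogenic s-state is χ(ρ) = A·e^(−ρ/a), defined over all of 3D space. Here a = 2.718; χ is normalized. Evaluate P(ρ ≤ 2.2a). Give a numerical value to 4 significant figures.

P ≈ 0.8149

Integrate the radial probability density 4πρ²|χ|² over ρ ≤ 2.2a.
A² is fixed by ∫₀^∞ 4πρ²|χ|² dρ = 1, i.e. A² = (π·a^3)^(−1).
Substituting u = ρ/a, A², 4π and the length scale all cancel in the ratio: P = ∫_{0}^{2.2} u^2·e^(-2·u) du / ∫_{0}^{∞} u^2·e^(-2·u) du.
An antiderivative of u^2·e^(-2·u) is -(2·u^2 + 2·u + 1)·e^(-2·u)/4; evaluating from 0 to 2.2 gives 1/4 - 377·e^(-22/5)/100, while the full integral is 1/4.
This evaluates to P = 0.81486.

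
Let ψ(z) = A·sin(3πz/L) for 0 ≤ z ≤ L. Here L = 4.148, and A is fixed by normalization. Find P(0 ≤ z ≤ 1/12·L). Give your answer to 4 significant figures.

P ≈ 0.03028

The probability is P = ∫ |ψ|² dz over [0, 1/12·L].
The normalization integral ∫|ψ|²dz over the whole domain equals L/2·A², and A² cancels in the ratio.
In terms of u = z/L (A² and the length scale cancel between numerator and denominator), P = [∫_{0}^{1/12} sin(3·π·u)^2 du] / [∫_{0}^{1} sin(3·π·u)^2 du].
With ∫ sin(3·π·u)^2 du = u/2 - sin(6·π·u)/(12·π) + C, the region integral is 1/24 - 1/(12·π) and the full one is 1/2.
The result is P = (-2 + π)/(12·π).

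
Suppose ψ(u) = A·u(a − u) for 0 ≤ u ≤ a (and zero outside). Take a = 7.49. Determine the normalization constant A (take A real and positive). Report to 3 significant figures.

The normalization condition is ∫|ψ|² du = 1 from 0 to a.
Expanding the polynomial and integrating term by term, ∫|ψ|² du = A²·(a^5/30).
Substituting a = 7.49 gives A² = 0.001273, so A = 0.03567.

A ≈ 0.0357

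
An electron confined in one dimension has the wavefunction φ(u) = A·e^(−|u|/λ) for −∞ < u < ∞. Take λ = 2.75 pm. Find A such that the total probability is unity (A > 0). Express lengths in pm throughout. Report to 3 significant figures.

Normalization requires ∫|φ|² du = 1, integrated from −∞ to ∞.
Using ∫₀^∞ uⁿ e^(−αu) du = n!/αⁿ⁺¹, the integral (without the A² prefactor) comes out to λ.
With λ = 2.75: A² = 0.3636 and A = 0.6030.

A ≈ 0.603 pm^(-1/2)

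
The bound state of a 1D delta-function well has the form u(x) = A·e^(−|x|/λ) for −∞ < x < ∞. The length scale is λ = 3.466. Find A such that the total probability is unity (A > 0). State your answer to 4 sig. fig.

Normalization requires ∫|u|² dx = 1, integrated from −∞ to ∞.
With u = A·e^(−|x|/λ), the integral evaluates to A²·[λ].
Substituting λ = 3.466 gives A² = 0.28852, so A = 0.53714.

A ≈ 0.5371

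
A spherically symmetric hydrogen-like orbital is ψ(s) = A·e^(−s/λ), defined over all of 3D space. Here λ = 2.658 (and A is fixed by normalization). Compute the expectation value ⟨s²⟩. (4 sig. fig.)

By definition ⟨s²⟩ = ∫ s^2 |ψ(s)|² 4πs² ds.
With ∫₀^∞ s^4 e^(−αs) ds = 4!/α^5, the ratio of the moment integral to the normalization integral gives ⟨s²⟩ = 3·λ^2.
With λ = 2.658, ⟨s^2⟩ = 21.195.

⟨s^2⟩ ≈ 21.19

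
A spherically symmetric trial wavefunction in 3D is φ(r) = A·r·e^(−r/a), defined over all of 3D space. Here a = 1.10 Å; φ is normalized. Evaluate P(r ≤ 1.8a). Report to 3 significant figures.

Integrate the radial probability density 4πr²|φ|² over r ≤ 1.8a.
The full normalization integral is A²·[3·π·a^5] = 1, fixing A².
Let u = r/a; then A², 4π and the length scale all cancel, so P = ∫_{0}^{1.8} u^4·e^(-2·u) du ÷ ∫_{0}^{∞} u^4·e^(-2·u) du.
An antiderivative of u^4·e^(-2·u) is -(u^4/2 + u^3 + 3·u^2/2 + 3·u/2 + 3/4)·e^(-2·u); evaluating from 0 to 1.8 gives ≈ 0.22017, while the full integral is 3/4.
This evaluates to P = 0.2936.

P ≈ 0.294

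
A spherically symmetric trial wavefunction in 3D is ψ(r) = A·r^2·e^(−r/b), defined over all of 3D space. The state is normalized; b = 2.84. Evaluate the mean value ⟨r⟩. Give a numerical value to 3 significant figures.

⟨r⟩ = ∫ r |ψ|² 4πr² dr over the full domain.
Using ∫₀^∞ rⁿ e^(−αr) dr = n!/αⁿ⁺¹, since the A² factors cancel between numerator and denominator, ⟨r⟩ = 7·b/2.
Putting b = 2.84 gives 9.940.

⟨r⟩ ≈ 9.94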